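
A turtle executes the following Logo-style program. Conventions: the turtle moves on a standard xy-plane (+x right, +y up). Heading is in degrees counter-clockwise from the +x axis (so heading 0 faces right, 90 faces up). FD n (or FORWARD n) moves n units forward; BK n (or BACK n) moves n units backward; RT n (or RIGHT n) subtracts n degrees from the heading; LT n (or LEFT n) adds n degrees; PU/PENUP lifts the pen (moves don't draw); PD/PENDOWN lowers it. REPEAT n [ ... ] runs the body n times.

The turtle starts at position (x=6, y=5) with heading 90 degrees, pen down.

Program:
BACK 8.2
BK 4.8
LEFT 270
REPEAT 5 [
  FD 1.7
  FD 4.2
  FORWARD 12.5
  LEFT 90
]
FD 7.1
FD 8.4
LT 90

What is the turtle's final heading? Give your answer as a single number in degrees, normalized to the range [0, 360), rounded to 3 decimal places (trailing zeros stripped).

Answer: 180

Derivation:
Executing turtle program step by step:
Start: pos=(6,5), heading=90, pen down
BK 8.2: (6,5) -> (6,-3.2) [heading=90, draw]
BK 4.8: (6,-3.2) -> (6,-8) [heading=90, draw]
LT 270: heading 90 -> 0
REPEAT 5 [
  -- iteration 1/5 --
  FD 1.7: (6,-8) -> (7.7,-8) [heading=0, draw]
  FD 4.2: (7.7,-8) -> (11.9,-8) [heading=0, draw]
  FD 12.5: (11.9,-8) -> (24.4,-8) [heading=0, draw]
  LT 90: heading 0 -> 90
  -- iteration 2/5 --
  FD 1.7: (24.4,-8) -> (24.4,-6.3) [heading=90, draw]
  FD 4.2: (24.4,-6.3) -> (24.4,-2.1) [heading=90, draw]
  FD 12.5: (24.4,-2.1) -> (24.4,10.4) [heading=90, draw]
  LT 90: heading 90 -> 180
  -- iteration 3/5 --
  FD 1.7: (24.4,10.4) -> (22.7,10.4) [heading=180, draw]
  FD 4.2: (22.7,10.4) -> (18.5,10.4) [heading=180, draw]
  FD 12.5: (18.5,10.4) -> (6,10.4) [heading=180, draw]
  LT 90: heading 180 -> 270
  -- iteration 4/5 --
  FD 1.7: (6,10.4) -> (6,8.7) [heading=270, draw]
  FD 4.2: (6,8.7) -> (6,4.5) [heading=270, draw]
  FD 12.5: (6,4.5) -> (6,-8) [heading=270, draw]
  LT 90: heading 270 -> 0
  -- iteration 5/5 --
  FD 1.7: (6,-8) -> (7.7,-8) [heading=0, draw]
  FD 4.2: (7.7,-8) -> (11.9,-8) [heading=0, draw]
  FD 12.5: (11.9,-8) -> (24.4,-8) [heading=0, draw]
  LT 90: heading 0 -> 90
]
FD 7.1: (24.4,-8) -> (24.4,-0.9) [heading=90, draw]
FD 8.4: (24.4,-0.9) -> (24.4,7.5) [heading=90, draw]
LT 90: heading 90 -> 180
Final: pos=(24.4,7.5), heading=180, 19 segment(s) drawn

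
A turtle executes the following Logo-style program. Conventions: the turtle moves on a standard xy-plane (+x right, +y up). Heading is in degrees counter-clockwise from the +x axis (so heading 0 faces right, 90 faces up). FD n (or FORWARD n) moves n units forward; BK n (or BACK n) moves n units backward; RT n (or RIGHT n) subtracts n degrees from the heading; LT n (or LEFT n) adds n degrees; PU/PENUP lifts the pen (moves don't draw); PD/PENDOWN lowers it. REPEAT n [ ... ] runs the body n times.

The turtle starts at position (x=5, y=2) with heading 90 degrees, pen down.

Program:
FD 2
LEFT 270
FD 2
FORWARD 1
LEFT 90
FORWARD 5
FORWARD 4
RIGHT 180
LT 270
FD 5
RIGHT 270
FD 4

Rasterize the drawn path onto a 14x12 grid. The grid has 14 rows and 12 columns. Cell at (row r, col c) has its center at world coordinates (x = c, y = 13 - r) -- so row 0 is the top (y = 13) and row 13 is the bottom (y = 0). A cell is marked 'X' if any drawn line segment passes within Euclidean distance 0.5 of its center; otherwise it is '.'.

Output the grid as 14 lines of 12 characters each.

Segment 0: (5,2) -> (5,4)
Segment 1: (5,4) -> (7,4)
Segment 2: (7,4) -> (8,4)
Segment 3: (8,4) -> (8,9)
Segment 4: (8,9) -> (8,13)
Segment 5: (8,13) -> (3,13)
Segment 6: (3,13) -> (3,9)

Answer: ...XXXXXX...
...X....X...
...X....X...
...X....X...
...X....X...
........X...
........X...
........X...
........X...
.....XXXX...
.....X......
.....X......
............
............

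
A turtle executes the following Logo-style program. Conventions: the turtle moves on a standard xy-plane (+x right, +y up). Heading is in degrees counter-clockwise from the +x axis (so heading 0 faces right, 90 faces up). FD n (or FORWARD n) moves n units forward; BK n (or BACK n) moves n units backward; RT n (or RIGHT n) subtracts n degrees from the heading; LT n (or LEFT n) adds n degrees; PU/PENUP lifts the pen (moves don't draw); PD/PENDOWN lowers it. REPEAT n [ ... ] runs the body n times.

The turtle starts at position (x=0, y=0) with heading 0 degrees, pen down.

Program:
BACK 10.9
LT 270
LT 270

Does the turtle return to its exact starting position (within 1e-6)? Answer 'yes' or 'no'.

Answer: no

Derivation:
Executing turtle program step by step:
Start: pos=(0,0), heading=0, pen down
BK 10.9: (0,0) -> (-10.9,0) [heading=0, draw]
LT 270: heading 0 -> 270
LT 270: heading 270 -> 180
Final: pos=(-10.9,0), heading=180, 1 segment(s) drawn

Start position: (0, 0)
Final position: (-10.9, 0)
Distance = 10.9; >= 1e-6 -> NOT closed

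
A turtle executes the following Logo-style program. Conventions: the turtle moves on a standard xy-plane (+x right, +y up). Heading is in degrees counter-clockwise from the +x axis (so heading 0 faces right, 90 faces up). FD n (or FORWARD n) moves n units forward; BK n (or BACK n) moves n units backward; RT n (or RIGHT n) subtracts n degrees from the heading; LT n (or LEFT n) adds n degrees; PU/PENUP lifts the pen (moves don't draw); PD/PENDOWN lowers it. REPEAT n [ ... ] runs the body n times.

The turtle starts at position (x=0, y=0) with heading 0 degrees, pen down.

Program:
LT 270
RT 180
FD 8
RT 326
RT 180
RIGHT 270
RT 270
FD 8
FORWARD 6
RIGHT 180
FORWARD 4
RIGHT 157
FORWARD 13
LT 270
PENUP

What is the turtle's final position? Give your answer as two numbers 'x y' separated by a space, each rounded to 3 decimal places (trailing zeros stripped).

Executing turtle program step by step:
Start: pos=(0,0), heading=0, pen down
LT 270: heading 0 -> 270
RT 180: heading 270 -> 90
FD 8: (0,0) -> (0,8) [heading=90, draw]
RT 326: heading 90 -> 124
RT 180: heading 124 -> 304
RT 270: heading 304 -> 34
RT 270: heading 34 -> 124
FD 8: (0,8) -> (-4.474,14.632) [heading=124, draw]
FD 6: (-4.474,14.632) -> (-7.829,19.607) [heading=124, draw]
RT 180: heading 124 -> 304
FD 4: (-7.829,19.607) -> (-5.592,16.29) [heading=304, draw]
RT 157: heading 304 -> 147
FD 13: (-5.592,16.29) -> (-16.495,23.371) [heading=147, draw]
LT 270: heading 147 -> 57
PU: pen up
Final: pos=(-16.495,23.371), heading=57, 5 segment(s) drawn

Answer: -16.495 23.371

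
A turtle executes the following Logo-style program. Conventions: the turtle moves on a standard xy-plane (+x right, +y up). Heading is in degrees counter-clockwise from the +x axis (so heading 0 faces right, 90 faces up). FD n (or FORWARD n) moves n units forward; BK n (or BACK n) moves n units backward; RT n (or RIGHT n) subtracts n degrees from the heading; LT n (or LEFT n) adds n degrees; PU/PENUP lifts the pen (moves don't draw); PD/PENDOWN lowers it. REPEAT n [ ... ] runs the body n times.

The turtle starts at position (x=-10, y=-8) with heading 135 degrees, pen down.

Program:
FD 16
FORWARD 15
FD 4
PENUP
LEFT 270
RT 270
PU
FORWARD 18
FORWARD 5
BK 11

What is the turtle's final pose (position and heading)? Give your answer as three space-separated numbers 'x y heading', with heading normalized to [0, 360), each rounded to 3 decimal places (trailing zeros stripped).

Executing turtle program step by step:
Start: pos=(-10,-8), heading=135, pen down
FD 16: (-10,-8) -> (-21.314,3.314) [heading=135, draw]
FD 15: (-21.314,3.314) -> (-31.92,13.92) [heading=135, draw]
FD 4: (-31.92,13.92) -> (-34.749,16.749) [heading=135, draw]
PU: pen up
LT 270: heading 135 -> 45
RT 270: heading 45 -> 135
PU: pen up
FD 18: (-34.749,16.749) -> (-47.477,29.477) [heading=135, move]
FD 5: (-47.477,29.477) -> (-51.012,33.012) [heading=135, move]
BK 11: (-51.012,33.012) -> (-43.234,25.234) [heading=135, move]
Final: pos=(-43.234,25.234), heading=135, 3 segment(s) drawn

Answer: -43.234 25.234 135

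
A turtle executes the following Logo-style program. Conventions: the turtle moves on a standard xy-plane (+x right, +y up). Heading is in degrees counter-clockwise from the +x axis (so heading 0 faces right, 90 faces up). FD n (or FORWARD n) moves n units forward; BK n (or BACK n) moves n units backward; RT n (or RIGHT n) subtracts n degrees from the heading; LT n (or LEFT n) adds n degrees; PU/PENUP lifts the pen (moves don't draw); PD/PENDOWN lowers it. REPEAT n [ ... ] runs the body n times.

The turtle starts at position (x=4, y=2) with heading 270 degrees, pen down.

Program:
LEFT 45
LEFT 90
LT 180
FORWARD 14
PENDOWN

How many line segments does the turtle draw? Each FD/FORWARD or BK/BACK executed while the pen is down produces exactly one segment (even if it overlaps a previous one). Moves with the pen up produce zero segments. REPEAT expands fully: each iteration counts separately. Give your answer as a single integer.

Answer: 1

Derivation:
Executing turtle program step by step:
Start: pos=(4,2), heading=270, pen down
LT 45: heading 270 -> 315
LT 90: heading 315 -> 45
LT 180: heading 45 -> 225
FD 14: (4,2) -> (-5.899,-7.899) [heading=225, draw]
PD: pen down
Final: pos=(-5.899,-7.899), heading=225, 1 segment(s) drawn
Segments drawn: 1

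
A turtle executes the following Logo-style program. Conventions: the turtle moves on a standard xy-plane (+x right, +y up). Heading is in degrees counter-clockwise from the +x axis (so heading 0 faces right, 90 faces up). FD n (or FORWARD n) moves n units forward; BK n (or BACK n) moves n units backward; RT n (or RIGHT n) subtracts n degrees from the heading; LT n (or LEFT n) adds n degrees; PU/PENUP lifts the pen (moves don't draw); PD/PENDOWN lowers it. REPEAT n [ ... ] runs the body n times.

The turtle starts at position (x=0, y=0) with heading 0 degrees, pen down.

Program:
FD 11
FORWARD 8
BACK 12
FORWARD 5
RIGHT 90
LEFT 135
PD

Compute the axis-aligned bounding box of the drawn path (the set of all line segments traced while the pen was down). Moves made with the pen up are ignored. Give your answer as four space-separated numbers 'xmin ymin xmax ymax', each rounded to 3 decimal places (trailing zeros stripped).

Answer: 0 0 19 0

Derivation:
Executing turtle program step by step:
Start: pos=(0,0), heading=0, pen down
FD 11: (0,0) -> (11,0) [heading=0, draw]
FD 8: (11,0) -> (19,0) [heading=0, draw]
BK 12: (19,0) -> (7,0) [heading=0, draw]
FD 5: (7,0) -> (12,0) [heading=0, draw]
RT 90: heading 0 -> 270
LT 135: heading 270 -> 45
PD: pen down
Final: pos=(12,0), heading=45, 4 segment(s) drawn

Segment endpoints: x in {0, 7, 11, 12, 19}, y in {0}
xmin=0, ymin=0, xmax=19, ymax=0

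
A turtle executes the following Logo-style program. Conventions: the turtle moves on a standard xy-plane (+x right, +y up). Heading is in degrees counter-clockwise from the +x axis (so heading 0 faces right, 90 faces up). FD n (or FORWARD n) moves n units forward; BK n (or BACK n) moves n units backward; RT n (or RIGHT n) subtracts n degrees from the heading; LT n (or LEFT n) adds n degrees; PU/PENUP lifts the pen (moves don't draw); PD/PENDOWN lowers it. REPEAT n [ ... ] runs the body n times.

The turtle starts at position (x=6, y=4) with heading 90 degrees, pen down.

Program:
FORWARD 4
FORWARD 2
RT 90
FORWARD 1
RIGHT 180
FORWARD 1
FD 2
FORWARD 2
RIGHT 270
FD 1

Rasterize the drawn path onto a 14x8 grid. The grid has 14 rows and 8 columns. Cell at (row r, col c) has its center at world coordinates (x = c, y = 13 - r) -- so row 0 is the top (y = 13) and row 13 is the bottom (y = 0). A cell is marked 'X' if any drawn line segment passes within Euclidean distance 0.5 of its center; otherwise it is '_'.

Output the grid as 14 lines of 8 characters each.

Answer: ________
________
________
__XXXXXX
__X___X_
______X_
______X_
______X_
______X_
______X_
________
________
________
________

Derivation:
Segment 0: (6,4) -> (6,8)
Segment 1: (6,8) -> (6,10)
Segment 2: (6,10) -> (7,10)
Segment 3: (7,10) -> (6,10)
Segment 4: (6,10) -> (4,10)
Segment 5: (4,10) -> (2,10)
Segment 6: (2,10) -> (2,9)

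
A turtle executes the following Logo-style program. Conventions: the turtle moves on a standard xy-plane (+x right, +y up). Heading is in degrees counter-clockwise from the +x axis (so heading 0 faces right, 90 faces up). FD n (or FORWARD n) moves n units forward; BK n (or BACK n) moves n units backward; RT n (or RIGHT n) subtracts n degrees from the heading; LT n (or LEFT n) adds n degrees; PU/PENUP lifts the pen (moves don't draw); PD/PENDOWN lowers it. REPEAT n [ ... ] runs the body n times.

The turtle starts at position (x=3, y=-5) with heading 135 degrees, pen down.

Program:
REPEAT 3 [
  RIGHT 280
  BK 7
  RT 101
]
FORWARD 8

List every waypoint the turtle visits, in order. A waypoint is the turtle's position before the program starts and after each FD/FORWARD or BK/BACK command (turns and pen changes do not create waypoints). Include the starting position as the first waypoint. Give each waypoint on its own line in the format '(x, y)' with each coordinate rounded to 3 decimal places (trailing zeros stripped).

Answer: (3, -5)
(8.734, -0.985)
(15.526, 0.708)
(22.474, -0.145)
(24.946, 7.464)

Derivation:
Executing turtle program step by step:
Start: pos=(3,-5), heading=135, pen down
REPEAT 3 [
  -- iteration 1/3 --
  RT 280: heading 135 -> 215
  BK 7: (3,-5) -> (8.734,-0.985) [heading=215, draw]
  RT 101: heading 215 -> 114
  -- iteration 2/3 --
  RT 280: heading 114 -> 194
  BK 7: (8.734,-0.985) -> (15.526,0.708) [heading=194, draw]
  RT 101: heading 194 -> 93
  -- iteration 3/3 --
  RT 280: heading 93 -> 173
  BK 7: (15.526,0.708) -> (22.474,-0.145) [heading=173, draw]
  RT 101: heading 173 -> 72
]
FD 8: (22.474,-0.145) -> (24.946,7.464) [heading=72, draw]
Final: pos=(24.946,7.464), heading=72, 4 segment(s) drawn
Waypoints (5 total):
(3, -5)
(8.734, -0.985)
(15.526, 0.708)
(22.474, -0.145)
(24.946, 7.464)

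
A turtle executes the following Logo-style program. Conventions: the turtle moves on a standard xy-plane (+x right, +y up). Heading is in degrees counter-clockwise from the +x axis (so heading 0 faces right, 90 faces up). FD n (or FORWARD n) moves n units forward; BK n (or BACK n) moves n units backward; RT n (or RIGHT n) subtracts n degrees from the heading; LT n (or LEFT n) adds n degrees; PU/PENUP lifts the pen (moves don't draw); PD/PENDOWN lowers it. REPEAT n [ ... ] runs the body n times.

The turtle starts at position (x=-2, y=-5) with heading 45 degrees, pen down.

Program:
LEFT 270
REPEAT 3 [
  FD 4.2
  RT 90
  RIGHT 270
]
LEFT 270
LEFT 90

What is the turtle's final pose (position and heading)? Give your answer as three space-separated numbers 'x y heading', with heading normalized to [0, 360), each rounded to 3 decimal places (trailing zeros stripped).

Executing turtle program step by step:
Start: pos=(-2,-5), heading=45, pen down
LT 270: heading 45 -> 315
REPEAT 3 [
  -- iteration 1/3 --
  FD 4.2: (-2,-5) -> (0.97,-7.97) [heading=315, draw]
  RT 90: heading 315 -> 225
  RT 270: heading 225 -> 315
  -- iteration 2/3 --
  FD 4.2: (0.97,-7.97) -> (3.94,-10.94) [heading=315, draw]
  RT 90: heading 315 -> 225
  RT 270: heading 225 -> 315
  -- iteration 3/3 --
  FD 4.2: (3.94,-10.94) -> (6.91,-13.91) [heading=315, draw]
  RT 90: heading 315 -> 225
  RT 270: heading 225 -> 315
]
LT 270: heading 315 -> 225
LT 90: heading 225 -> 315
Final: pos=(6.91,-13.91), heading=315, 3 segment(s) drawn

Answer: 6.91 -13.91 315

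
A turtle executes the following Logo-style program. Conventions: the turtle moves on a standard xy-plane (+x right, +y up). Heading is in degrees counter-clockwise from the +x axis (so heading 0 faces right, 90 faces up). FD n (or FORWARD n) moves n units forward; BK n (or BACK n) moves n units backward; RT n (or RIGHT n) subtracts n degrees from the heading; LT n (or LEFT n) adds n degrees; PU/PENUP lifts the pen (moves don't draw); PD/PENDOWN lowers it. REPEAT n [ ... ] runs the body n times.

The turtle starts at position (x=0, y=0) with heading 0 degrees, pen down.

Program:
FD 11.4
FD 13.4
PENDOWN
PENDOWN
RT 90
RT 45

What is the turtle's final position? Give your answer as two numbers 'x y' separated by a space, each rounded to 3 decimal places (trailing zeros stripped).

Executing turtle program step by step:
Start: pos=(0,0), heading=0, pen down
FD 11.4: (0,0) -> (11.4,0) [heading=0, draw]
FD 13.4: (11.4,0) -> (24.8,0) [heading=0, draw]
PD: pen down
PD: pen down
RT 90: heading 0 -> 270
RT 45: heading 270 -> 225
Final: pos=(24.8,0), heading=225, 2 segment(s) drawn

Answer: 24.8 0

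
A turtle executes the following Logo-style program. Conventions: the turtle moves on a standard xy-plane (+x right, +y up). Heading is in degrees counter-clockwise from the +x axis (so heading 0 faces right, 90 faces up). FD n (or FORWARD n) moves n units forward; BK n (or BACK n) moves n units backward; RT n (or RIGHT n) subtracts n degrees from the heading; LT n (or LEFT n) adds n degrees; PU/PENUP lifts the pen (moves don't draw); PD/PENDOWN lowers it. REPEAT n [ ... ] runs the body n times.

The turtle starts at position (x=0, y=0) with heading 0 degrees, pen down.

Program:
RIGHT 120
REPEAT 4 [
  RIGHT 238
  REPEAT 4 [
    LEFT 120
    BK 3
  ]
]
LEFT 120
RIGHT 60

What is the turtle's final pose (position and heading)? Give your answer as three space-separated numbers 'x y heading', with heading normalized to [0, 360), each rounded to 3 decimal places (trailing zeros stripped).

Executing turtle program step by step:
Start: pos=(0,0), heading=0, pen down
RT 120: heading 0 -> 240
REPEAT 4 [
  -- iteration 1/4 --
  RT 238: heading 240 -> 2
  REPEAT 4 [
    -- iteration 1/4 --
    LT 120: heading 2 -> 122
    BK 3: (0,0) -> (1.59,-2.544) [heading=122, draw]
    -- iteration 2/4 --
    LT 120: heading 122 -> 242
    BK 3: (1.59,-2.544) -> (2.998,0.105) [heading=242, draw]
    -- iteration 3/4 --
    LT 120: heading 242 -> 2
    BK 3: (2.998,0.105) -> (0,0) [heading=2, draw]
    -- iteration 4/4 --
    LT 120: heading 2 -> 122
    BK 3: (0,0) -> (1.59,-2.544) [heading=122, draw]
  ]
  -- iteration 2/4 --
  RT 238: heading 122 -> 244
  REPEAT 4 [
    -- iteration 1/4 --
    LT 120: heading 244 -> 4
    BK 3: (1.59,-2.544) -> (-1.403,-2.753) [heading=4, draw]
    -- iteration 2/4 --
    LT 120: heading 4 -> 124
    BK 3: (-1.403,-2.753) -> (0.275,-5.241) [heading=124, draw]
    -- iteration 3/4 --
    LT 120: heading 124 -> 244
    BK 3: (0.275,-5.241) -> (1.59,-2.544) [heading=244, draw]
    -- iteration 4/4 --
    LT 120: heading 244 -> 4
    BK 3: (1.59,-2.544) -> (-1.403,-2.753) [heading=4, draw]
  ]
  -- iteration 3/4 --
  RT 238: heading 4 -> 126
  REPEAT 4 [
    -- iteration 1/4 --
    LT 120: heading 126 -> 246
    BK 3: (-1.403,-2.753) -> (-0.183,-0.013) [heading=246, draw]
    -- iteration 2/4 --
    LT 120: heading 246 -> 6
    BK 3: (-0.183,-0.013) -> (-3.166,-0.326) [heading=6, draw]
    -- iteration 3/4 --
    LT 120: heading 6 -> 126
    BK 3: (-3.166,-0.326) -> (-1.403,-2.753) [heading=126, draw]
    -- iteration 4/4 --
    LT 120: heading 126 -> 246
    BK 3: (-1.403,-2.753) -> (-0.183,-0.013) [heading=246, draw]
  ]
  -- iteration 4/4 --
  RT 238: heading 246 -> 8
  REPEAT 4 [
    -- iteration 1/4 --
    LT 120: heading 8 -> 128
    BK 3: (-0.183,-0.013) -> (1.664,-2.377) [heading=128, draw]
    -- iteration 2/4 --
    LT 120: heading 128 -> 248
    BK 3: (1.664,-2.377) -> (2.788,0.405) [heading=248, draw]
    -- iteration 3/4 --
    LT 120: heading 248 -> 8
    BK 3: (2.788,0.405) -> (-0.183,-0.013) [heading=8, draw]
    -- iteration 4/4 --
    LT 120: heading 8 -> 128
    BK 3: (-0.183,-0.013) -> (1.664,-2.377) [heading=128, draw]
  ]
]
LT 120: heading 128 -> 248
RT 60: heading 248 -> 188
Final: pos=(1.664,-2.377), heading=188, 16 segment(s) drawn

Answer: 1.664 -2.377 188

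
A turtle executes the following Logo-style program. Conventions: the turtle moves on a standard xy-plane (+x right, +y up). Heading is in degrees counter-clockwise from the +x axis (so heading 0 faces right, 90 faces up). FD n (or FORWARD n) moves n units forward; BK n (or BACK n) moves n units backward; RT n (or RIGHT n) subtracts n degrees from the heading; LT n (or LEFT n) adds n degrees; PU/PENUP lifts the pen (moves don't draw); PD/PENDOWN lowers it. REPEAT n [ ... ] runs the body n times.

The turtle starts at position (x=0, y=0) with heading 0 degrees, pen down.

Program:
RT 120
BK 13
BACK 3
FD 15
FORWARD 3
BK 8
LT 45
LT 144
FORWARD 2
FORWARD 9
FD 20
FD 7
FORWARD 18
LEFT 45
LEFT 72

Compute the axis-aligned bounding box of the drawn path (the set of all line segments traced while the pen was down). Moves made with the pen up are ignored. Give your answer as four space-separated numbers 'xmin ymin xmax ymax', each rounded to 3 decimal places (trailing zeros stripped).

Executing turtle program step by step:
Start: pos=(0,0), heading=0, pen down
RT 120: heading 0 -> 240
BK 13: (0,0) -> (6.5,11.258) [heading=240, draw]
BK 3: (6.5,11.258) -> (8,13.856) [heading=240, draw]
FD 15: (8,13.856) -> (0.5,0.866) [heading=240, draw]
FD 3: (0.5,0.866) -> (-1,-1.732) [heading=240, draw]
BK 8: (-1,-1.732) -> (3,5.196) [heading=240, draw]
LT 45: heading 240 -> 285
LT 144: heading 285 -> 69
FD 2: (3,5.196) -> (3.717,7.063) [heading=69, draw]
FD 9: (3.717,7.063) -> (6.942,15.466) [heading=69, draw]
FD 20: (6.942,15.466) -> (14.109,34.137) [heading=69, draw]
FD 7: (14.109,34.137) -> (16.618,40.672) [heading=69, draw]
FD 18: (16.618,40.672) -> (23.069,57.477) [heading=69, draw]
LT 45: heading 69 -> 114
LT 72: heading 114 -> 186
Final: pos=(23.069,57.477), heading=186, 10 segment(s) drawn

Segment endpoints: x in {-1, 0, 0.5, 3, 3.717, 6.5, 6.942, 8, 14.109, 16.618, 23.069}, y in {-1.732, 0, 0.866, 5.196, 7.063, 11.258, 13.856, 15.466, 34.137, 40.672, 57.477}
xmin=-1, ymin=-1.732, xmax=23.069, ymax=57.477

Answer: -1 -1.732 23.069 57.477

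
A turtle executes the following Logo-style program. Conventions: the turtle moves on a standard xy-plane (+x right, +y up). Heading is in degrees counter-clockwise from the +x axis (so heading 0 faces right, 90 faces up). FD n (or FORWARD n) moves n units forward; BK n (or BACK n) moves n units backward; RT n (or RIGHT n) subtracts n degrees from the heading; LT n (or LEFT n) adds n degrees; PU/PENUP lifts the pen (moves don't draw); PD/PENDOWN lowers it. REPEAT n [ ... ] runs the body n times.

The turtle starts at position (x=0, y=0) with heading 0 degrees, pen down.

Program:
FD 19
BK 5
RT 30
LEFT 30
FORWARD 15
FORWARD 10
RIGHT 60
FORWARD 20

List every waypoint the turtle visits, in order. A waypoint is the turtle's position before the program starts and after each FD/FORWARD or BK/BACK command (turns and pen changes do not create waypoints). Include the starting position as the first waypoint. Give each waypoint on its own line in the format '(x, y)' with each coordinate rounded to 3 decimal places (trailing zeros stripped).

Answer: (0, 0)
(19, 0)
(14, 0)
(29, 0)
(39, 0)
(49, -17.321)

Derivation:
Executing turtle program step by step:
Start: pos=(0,0), heading=0, pen down
FD 19: (0,0) -> (19,0) [heading=0, draw]
BK 5: (19,0) -> (14,0) [heading=0, draw]
RT 30: heading 0 -> 330
LT 30: heading 330 -> 0
FD 15: (14,0) -> (29,0) [heading=0, draw]
FD 10: (29,0) -> (39,0) [heading=0, draw]
RT 60: heading 0 -> 300
FD 20: (39,0) -> (49,-17.321) [heading=300, draw]
Final: pos=(49,-17.321), heading=300, 5 segment(s) drawn
Waypoints (6 total):
(0, 0)
(19, 0)
(14, 0)
(29, 0)
(39, 0)
(49, -17.321)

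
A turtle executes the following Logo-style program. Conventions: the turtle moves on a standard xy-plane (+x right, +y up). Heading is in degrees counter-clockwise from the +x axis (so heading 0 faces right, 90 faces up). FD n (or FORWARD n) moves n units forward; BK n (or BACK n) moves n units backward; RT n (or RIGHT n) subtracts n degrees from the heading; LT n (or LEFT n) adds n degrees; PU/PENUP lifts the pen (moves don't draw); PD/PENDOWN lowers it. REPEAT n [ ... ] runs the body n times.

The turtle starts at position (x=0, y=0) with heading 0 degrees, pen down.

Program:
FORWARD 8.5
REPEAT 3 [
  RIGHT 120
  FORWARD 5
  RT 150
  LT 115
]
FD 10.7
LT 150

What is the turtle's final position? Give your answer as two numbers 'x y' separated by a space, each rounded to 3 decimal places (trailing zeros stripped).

Answer: 5.377 -14.383

Derivation:
Executing turtle program step by step:
Start: pos=(0,0), heading=0, pen down
FD 8.5: (0,0) -> (8.5,0) [heading=0, draw]
REPEAT 3 [
  -- iteration 1/3 --
  RT 120: heading 0 -> 240
  FD 5: (8.5,0) -> (6,-4.33) [heading=240, draw]
  RT 150: heading 240 -> 90
  LT 115: heading 90 -> 205
  -- iteration 2/3 --
  RT 120: heading 205 -> 85
  FD 5: (6,-4.33) -> (6.436,0.651) [heading=85, draw]
  RT 150: heading 85 -> 295
  LT 115: heading 295 -> 50
  -- iteration 3/3 --
  RT 120: heading 50 -> 290
  FD 5: (6.436,0.651) -> (8.146,-4.048) [heading=290, draw]
  RT 150: heading 290 -> 140
  LT 115: heading 140 -> 255
]
FD 10.7: (8.146,-4.048) -> (5.377,-14.383) [heading=255, draw]
LT 150: heading 255 -> 45
Final: pos=(5.377,-14.383), heading=45, 5 segment(s) drawn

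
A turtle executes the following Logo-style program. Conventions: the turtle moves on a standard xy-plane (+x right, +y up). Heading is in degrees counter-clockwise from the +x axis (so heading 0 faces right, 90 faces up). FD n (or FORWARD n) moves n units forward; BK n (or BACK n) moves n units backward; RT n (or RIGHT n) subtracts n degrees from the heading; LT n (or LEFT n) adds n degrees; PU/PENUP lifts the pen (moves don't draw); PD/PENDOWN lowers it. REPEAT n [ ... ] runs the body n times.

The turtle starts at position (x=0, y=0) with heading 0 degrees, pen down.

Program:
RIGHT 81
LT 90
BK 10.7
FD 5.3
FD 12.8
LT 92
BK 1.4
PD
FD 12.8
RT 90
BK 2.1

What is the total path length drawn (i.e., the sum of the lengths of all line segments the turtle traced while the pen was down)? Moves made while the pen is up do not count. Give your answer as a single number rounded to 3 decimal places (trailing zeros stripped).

Executing turtle program step by step:
Start: pos=(0,0), heading=0, pen down
RT 81: heading 0 -> 279
LT 90: heading 279 -> 9
BK 10.7: (0,0) -> (-10.568,-1.674) [heading=9, draw]
FD 5.3: (-10.568,-1.674) -> (-5.334,-0.845) [heading=9, draw]
FD 12.8: (-5.334,-0.845) -> (7.309,1.158) [heading=9, draw]
LT 92: heading 9 -> 101
BK 1.4: (7.309,1.158) -> (7.576,-0.217) [heading=101, draw]
PD: pen down
FD 12.8: (7.576,-0.217) -> (5.134,12.348) [heading=101, draw]
RT 90: heading 101 -> 11
BK 2.1: (5.134,12.348) -> (3.072,11.947) [heading=11, draw]
Final: pos=(3.072,11.947), heading=11, 6 segment(s) drawn

Segment lengths:
  seg 1: (0,0) -> (-10.568,-1.674), length = 10.7
  seg 2: (-10.568,-1.674) -> (-5.334,-0.845), length = 5.3
  seg 3: (-5.334,-0.845) -> (7.309,1.158), length = 12.8
  seg 4: (7.309,1.158) -> (7.576,-0.217), length = 1.4
  seg 5: (7.576,-0.217) -> (5.134,12.348), length = 12.8
  seg 6: (5.134,12.348) -> (3.072,11.947), length = 2.1
Total = 45.1

Answer: 45.1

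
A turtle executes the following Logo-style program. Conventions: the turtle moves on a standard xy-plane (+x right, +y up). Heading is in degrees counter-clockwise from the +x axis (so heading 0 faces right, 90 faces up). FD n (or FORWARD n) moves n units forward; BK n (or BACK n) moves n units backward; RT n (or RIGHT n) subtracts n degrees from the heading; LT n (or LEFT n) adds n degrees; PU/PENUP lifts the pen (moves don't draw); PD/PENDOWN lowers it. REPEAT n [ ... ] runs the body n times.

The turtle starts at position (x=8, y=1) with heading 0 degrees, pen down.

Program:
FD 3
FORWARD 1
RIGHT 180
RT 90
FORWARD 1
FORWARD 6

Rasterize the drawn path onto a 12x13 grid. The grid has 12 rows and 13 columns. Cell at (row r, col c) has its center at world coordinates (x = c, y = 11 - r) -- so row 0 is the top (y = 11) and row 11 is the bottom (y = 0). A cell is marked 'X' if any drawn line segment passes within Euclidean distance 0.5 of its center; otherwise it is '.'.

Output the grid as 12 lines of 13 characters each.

Answer: .............
.............
.............
............X
............X
............X
............X
............X
............X
............X
........XXXXX
.............

Derivation:
Segment 0: (8,1) -> (11,1)
Segment 1: (11,1) -> (12,1)
Segment 2: (12,1) -> (12,2)
Segment 3: (12,2) -> (12,8)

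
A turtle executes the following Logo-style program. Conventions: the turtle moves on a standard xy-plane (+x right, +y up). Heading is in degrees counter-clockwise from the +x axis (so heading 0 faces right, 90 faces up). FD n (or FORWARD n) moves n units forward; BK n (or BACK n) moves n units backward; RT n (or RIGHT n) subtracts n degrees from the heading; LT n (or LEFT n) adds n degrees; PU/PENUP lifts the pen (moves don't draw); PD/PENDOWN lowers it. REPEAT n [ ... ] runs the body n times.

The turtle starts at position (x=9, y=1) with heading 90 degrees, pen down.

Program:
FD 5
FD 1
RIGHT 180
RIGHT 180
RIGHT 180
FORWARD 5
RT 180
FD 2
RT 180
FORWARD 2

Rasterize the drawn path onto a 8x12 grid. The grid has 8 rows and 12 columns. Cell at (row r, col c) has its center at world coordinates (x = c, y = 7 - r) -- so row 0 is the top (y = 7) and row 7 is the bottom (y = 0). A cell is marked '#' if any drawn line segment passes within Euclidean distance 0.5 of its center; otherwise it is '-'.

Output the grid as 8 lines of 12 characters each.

Segment 0: (9,1) -> (9,6)
Segment 1: (9,6) -> (9,7)
Segment 2: (9,7) -> (9,2)
Segment 3: (9,2) -> (9,4)
Segment 4: (9,4) -> (9,2)

Answer: ---------#--
---------#--
---------#--
---------#--
---------#--
---------#--
---------#--
------------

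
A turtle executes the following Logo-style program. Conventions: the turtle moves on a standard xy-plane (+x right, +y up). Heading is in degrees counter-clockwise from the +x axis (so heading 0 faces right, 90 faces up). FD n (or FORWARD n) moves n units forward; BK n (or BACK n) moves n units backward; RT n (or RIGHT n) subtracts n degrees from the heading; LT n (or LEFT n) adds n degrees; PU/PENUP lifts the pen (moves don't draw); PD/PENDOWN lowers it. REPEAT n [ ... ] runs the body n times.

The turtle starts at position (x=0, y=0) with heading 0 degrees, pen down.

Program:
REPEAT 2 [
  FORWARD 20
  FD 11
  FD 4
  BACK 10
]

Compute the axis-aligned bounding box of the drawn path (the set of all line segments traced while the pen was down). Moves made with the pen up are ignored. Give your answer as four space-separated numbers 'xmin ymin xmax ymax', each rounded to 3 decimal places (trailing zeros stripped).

Executing turtle program step by step:
Start: pos=(0,0), heading=0, pen down
REPEAT 2 [
  -- iteration 1/2 --
  FD 20: (0,0) -> (20,0) [heading=0, draw]
  FD 11: (20,0) -> (31,0) [heading=0, draw]
  FD 4: (31,0) -> (35,0) [heading=0, draw]
  BK 10: (35,0) -> (25,0) [heading=0, draw]
  -- iteration 2/2 --
  FD 20: (25,0) -> (45,0) [heading=0, draw]
  FD 11: (45,0) -> (56,0) [heading=0, draw]
  FD 4: (56,0) -> (60,0) [heading=0, draw]
  BK 10: (60,0) -> (50,0) [heading=0, draw]
]
Final: pos=(50,0), heading=0, 8 segment(s) drawn

Segment endpoints: x in {0, 20, 25, 31, 35, 45, 50, 56, 60}, y in {0}
xmin=0, ymin=0, xmax=60, ymax=0

Answer: 0 0 60 0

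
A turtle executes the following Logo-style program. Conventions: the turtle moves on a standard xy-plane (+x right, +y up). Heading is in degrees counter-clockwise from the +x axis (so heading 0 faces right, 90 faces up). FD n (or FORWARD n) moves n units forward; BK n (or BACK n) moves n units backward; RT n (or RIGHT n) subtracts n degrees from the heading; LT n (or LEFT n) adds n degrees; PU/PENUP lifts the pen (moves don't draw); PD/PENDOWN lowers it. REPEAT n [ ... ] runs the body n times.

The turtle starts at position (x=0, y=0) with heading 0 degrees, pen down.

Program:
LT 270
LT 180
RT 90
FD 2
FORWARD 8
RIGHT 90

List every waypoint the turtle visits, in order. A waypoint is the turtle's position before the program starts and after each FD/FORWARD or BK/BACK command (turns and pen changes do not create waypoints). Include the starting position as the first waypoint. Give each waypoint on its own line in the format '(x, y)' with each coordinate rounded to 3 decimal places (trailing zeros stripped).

Executing turtle program step by step:
Start: pos=(0,0), heading=0, pen down
LT 270: heading 0 -> 270
LT 180: heading 270 -> 90
RT 90: heading 90 -> 0
FD 2: (0,0) -> (2,0) [heading=0, draw]
FD 8: (2,0) -> (10,0) [heading=0, draw]
RT 90: heading 0 -> 270
Final: pos=(10,0), heading=270, 2 segment(s) drawn
Waypoints (3 total):
(0, 0)
(2, 0)
(10, 0)

Answer: (0, 0)
(2, 0)
(10, 0)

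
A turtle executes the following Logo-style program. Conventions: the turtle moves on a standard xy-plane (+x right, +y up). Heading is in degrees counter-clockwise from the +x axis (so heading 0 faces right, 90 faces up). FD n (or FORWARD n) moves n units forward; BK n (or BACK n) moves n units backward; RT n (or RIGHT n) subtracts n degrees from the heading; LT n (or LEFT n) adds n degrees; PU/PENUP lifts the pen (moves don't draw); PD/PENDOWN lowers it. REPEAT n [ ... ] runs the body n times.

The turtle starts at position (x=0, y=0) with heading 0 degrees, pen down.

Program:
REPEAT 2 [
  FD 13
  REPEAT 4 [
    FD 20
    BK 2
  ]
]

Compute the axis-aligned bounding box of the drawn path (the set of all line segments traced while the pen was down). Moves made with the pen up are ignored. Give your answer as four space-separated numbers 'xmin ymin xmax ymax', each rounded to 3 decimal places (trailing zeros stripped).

Executing turtle program step by step:
Start: pos=(0,0), heading=0, pen down
REPEAT 2 [
  -- iteration 1/2 --
  FD 13: (0,0) -> (13,0) [heading=0, draw]
  REPEAT 4 [
    -- iteration 1/4 --
    FD 20: (13,0) -> (33,0) [heading=0, draw]
    BK 2: (33,0) -> (31,0) [heading=0, draw]
    -- iteration 2/4 --
    FD 20: (31,0) -> (51,0) [heading=0, draw]
    BK 2: (51,0) -> (49,0) [heading=0, draw]
    -- iteration 3/4 --
    FD 20: (49,0) -> (69,0) [heading=0, draw]
    BK 2: (69,0) -> (67,0) [heading=0, draw]
    -- iteration 4/4 --
    FD 20: (67,0) -> (87,0) [heading=0, draw]
    BK 2: (87,0) -> (85,0) [heading=0, draw]
  ]
  -- iteration 2/2 --
  FD 13: (85,0) -> (98,0) [heading=0, draw]
  REPEAT 4 [
    -- iteration 1/4 --
    FD 20: (98,0) -> (118,0) [heading=0, draw]
    BK 2: (118,0) -> (116,0) [heading=0, draw]
    -- iteration 2/4 --
    FD 20: (116,0) -> (136,0) [heading=0, draw]
    BK 2: (136,0) -> (134,0) [heading=0, draw]
    -- iteration 3/4 --
    FD 20: (134,0) -> (154,0) [heading=0, draw]
    BK 2: (154,0) -> (152,0) [heading=0, draw]
    -- iteration 4/4 --
    FD 20: (152,0) -> (172,0) [heading=0, draw]
    BK 2: (172,0) -> (170,0) [heading=0, draw]
  ]
]
Final: pos=(170,0), heading=0, 18 segment(s) drawn

Segment endpoints: x in {0, 13, 31, 33, 49, 51, 67, 69, 85, 87, 98, 116, 118, 134, 136, 152, 154, 170, 172}, y in {0}
xmin=0, ymin=0, xmax=172, ymax=0

Answer: 0 0 172 0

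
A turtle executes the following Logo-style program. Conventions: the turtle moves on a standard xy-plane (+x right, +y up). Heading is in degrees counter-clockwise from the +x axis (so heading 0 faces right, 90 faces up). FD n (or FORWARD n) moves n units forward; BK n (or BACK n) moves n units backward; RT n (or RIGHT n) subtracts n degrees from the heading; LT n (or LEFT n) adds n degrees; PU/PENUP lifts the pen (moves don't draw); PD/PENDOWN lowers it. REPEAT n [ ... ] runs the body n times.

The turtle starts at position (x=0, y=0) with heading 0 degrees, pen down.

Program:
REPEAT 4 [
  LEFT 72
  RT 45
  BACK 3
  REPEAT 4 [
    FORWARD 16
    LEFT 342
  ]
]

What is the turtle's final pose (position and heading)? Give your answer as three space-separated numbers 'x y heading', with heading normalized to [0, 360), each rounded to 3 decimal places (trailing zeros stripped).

Answer: 54.157 -140.047 180

Derivation:
Executing turtle program step by step:
Start: pos=(0,0), heading=0, pen down
REPEAT 4 [
  -- iteration 1/4 --
  LT 72: heading 0 -> 72
  RT 45: heading 72 -> 27
  BK 3: (0,0) -> (-2.673,-1.362) [heading=27, draw]
  REPEAT 4 [
    -- iteration 1/4 --
    FD 16: (-2.673,-1.362) -> (11.583,5.902) [heading=27, draw]
    LT 342: heading 27 -> 9
    -- iteration 2/4 --
    FD 16: (11.583,5.902) -> (27.386,8.405) [heading=9, draw]
    LT 342: heading 9 -> 351
    -- iteration 3/4 --
    FD 16: (27.386,8.405) -> (43.189,5.902) [heading=351, draw]
    LT 342: heading 351 -> 333
    -- iteration 4/4 --
    FD 16: (43.189,5.902) -> (57.445,-1.362) [heading=333, draw]
    LT 342: heading 333 -> 315
  ]
  -- iteration 2/4 --
  LT 72: heading 315 -> 27
  RT 45: heading 27 -> 342
  BK 3: (57.445,-1.362) -> (54.592,-0.435) [heading=342, draw]
  REPEAT 4 [
    -- iteration 1/4 --
    FD 16: (54.592,-0.435) -> (69.809,-5.379) [heading=342, draw]
    LT 342: heading 342 -> 324
    -- iteration 2/4 --
    FD 16: (69.809,-5.379) -> (82.753,-14.784) [heading=324, draw]
    LT 342: heading 324 -> 306
    -- iteration 3/4 --
    FD 16: (82.753,-14.784) -> (92.158,-27.728) [heading=306, draw]
    LT 342: heading 306 -> 288
    -- iteration 4/4 --
    FD 16: (92.158,-27.728) -> (97.102,-42.945) [heading=288, draw]
    LT 342: heading 288 -> 270
  ]
  -- iteration 3/4 --
  LT 72: heading 270 -> 342
  RT 45: heading 342 -> 297
  BK 3: (97.102,-42.945) -> (95.74,-40.272) [heading=297, draw]
  REPEAT 4 [
    -- iteration 1/4 --
    FD 16: (95.74,-40.272) -> (103.004,-54.528) [heading=297, draw]
    LT 342: heading 297 -> 279
    -- iteration 2/4 --
    FD 16: (103.004,-54.528) -> (105.507,-70.331) [heading=279, draw]
    LT 342: heading 279 -> 261
    -- iteration 3/4 --
    FD 16: (105.507,-70.331) -> (103.004,-86.134) [heading=261, draw]
    LT 342: heading 261 -> 243
    -- iteration 4/4 --
    FD 16: (103.004,-86.134) -> (95.74,-100.39) [heading=243, draw]
    LT 342: heading 243 -> 225
  ]
  -- iteration 4/4 --
  LT 72: heading 225 -> 297
  RT 45: heading 297 -> 252
  BK 3: (95.74,-100.39) -> (96.667,-97.537) [heading=252, draw]
  REPEAT 4 [
    -- iteration 1/4 --
    FD 16: (96.667,-97.537) -> (91.723,-112.754) [heading=252, draw]
    LT 342: heading 252 -> 234
    -- iteration 2/4 --
    FD 16: (91.723,-112.754) -> (82.318,-125.698) [heading=234, draw]
    LT 342: heading 234 -> 216
    -- iteration 3/4 --
    FD 16: (82.318,-125.698) -> (69.374,-135.103) [heading=216, draw]
    LT 342: heading 216 -> 198
    -- iteration 4/4 --
    FD 16: (69.374,-135.103) -> (54.157,-140.047) [heading=198, draw]
    LT 342: heading 198 -> 180
  ]
]
Final: pos=(54.157,-140.047), heading=180, 20 segment(s) drawn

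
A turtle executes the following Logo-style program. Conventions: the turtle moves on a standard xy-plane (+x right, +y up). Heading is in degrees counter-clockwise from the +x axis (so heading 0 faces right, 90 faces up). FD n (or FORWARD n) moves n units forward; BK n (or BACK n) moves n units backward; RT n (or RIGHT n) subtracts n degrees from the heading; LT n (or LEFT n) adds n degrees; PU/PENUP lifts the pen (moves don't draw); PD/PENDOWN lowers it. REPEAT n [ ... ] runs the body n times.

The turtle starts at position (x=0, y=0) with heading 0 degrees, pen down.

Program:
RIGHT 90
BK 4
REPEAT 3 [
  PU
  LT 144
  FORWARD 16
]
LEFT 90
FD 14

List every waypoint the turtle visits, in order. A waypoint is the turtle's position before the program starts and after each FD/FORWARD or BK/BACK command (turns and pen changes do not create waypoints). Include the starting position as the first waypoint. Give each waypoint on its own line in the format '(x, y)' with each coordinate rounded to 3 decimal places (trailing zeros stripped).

Answer: (0, 0)
(0, 4)
(9.405, 16.944)
(-5.812, 12)
(9.405, 7.056)
(13.731, 20.371)

Derivation:
Executing turtle program step by step:
Start: pos=(0,0), heading=0, pen down
RT 90: heading 0 -> 270
BK 4: (0,0) -> (0,4) [heading=270, draw]
REPEAT 3 [
  -- iteration 1/3 --
  PU: pen up
  LT 144: heading 270 -> 54
  FD 16: (0,4) -> (9.405,16.944) [heading=54, move]
  -- iteration 2/3 --
  PU: pen up
  LT 144: heading 54 -> 198
  FD 16: (9.405,16.944) -> (-5.812,12) [heading=198, move]
  -- iteration 3/3 --
  PU: pen up
  LT 144: heading 198 -> 342
  FD 16: (-5.812,12) -> (9.405,7.056) [heading=342, move]
]
LT 90: heading 342 -> 72
FD 14: (9.405,7.056) -> (13.731,20.371) [heading=72, move]
Final: pos=(13.731,20.371), heading=72, 1 segment(s) drawn
Waypoints (6 total):
(0, 0)
(0, 4)
(9.405, 16.944)
(-5.812, 12)
(9.405, 7.056)
(13.731, 20.371)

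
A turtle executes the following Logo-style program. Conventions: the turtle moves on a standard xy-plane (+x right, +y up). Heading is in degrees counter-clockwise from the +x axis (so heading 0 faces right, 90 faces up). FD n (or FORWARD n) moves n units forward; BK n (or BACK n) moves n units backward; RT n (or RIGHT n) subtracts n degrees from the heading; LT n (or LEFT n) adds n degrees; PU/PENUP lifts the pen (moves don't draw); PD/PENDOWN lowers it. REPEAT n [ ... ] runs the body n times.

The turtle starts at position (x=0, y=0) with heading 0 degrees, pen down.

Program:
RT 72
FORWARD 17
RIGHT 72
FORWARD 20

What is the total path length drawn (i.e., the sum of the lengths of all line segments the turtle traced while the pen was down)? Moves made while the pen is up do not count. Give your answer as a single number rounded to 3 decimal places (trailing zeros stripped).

Answer: 37

Derivation:
Executing turtle program step by step:
Start: pos=(0,0), heading=0, pen down
RT 72: heading 0 -> 288
FD 17: (0,0) -> (5.253,-16.168) [heading=288, draw]
RT 72: heading 288 -> 216
FD 20: (5.253,-16.168) -> (-10.927,-27.924) [heading=216, draw]
Final: pos=(-10.927,-27.924), heading=216, 2 segment(s) drawn

Segment lengths:
  seg 1: (0,0) -> (5.253,-16.168), length = 17
  seg 2: (5.253,-16.168) -> (-10.927,-27.924), length = 20
Total = 37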